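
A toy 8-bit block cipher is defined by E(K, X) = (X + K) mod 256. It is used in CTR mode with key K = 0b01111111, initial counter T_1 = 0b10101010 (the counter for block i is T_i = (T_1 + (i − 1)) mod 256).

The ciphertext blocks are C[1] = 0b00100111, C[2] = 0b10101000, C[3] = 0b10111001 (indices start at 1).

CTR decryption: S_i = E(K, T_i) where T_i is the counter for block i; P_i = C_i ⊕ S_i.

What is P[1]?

P[1] = 0b00001110

P[1]: T = 0b10101010, S = E(K, T) = 0b00101001; 0b00100111 ⊕ 0b00101001 = 0b00001110.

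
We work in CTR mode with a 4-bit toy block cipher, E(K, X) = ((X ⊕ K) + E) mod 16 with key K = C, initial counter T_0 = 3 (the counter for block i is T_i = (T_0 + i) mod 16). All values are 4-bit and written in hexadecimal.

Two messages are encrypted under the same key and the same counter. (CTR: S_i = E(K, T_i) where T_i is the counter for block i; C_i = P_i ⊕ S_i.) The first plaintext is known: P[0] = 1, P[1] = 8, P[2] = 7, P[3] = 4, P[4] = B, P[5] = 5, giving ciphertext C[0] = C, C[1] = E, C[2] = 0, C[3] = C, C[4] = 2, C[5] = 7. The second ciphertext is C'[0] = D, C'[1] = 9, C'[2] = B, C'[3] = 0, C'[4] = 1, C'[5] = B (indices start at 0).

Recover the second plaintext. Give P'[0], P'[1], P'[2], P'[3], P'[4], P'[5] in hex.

P'[0] = 0, P'[1] = F, P'[2] = C, P'[3] = 8, P'[4] = 8, P'[5] = 9

In CTR with a reused counter, both messages share the same keystream S_i, so C_i ⊕ C'_i = P_i ⊕ P'_i and thus P'_i = P_i ⊕ C_i ⊕ C'_i.
P'[0]: 1 ⊕ C ⊕ D = 0.
P'[1]: 8 ⊕ E ⊕ 9 = F.
P'[2]: 7 ⊕ 0 ⊕ B = C.
P'[3]: 4 ⊕ C ⊕ 0 = 8.
P'[4]: B ⊕ 2 ⊕ 1 = 8.
P'[5]: 5 ⊕ 7 ⊕ B = 9.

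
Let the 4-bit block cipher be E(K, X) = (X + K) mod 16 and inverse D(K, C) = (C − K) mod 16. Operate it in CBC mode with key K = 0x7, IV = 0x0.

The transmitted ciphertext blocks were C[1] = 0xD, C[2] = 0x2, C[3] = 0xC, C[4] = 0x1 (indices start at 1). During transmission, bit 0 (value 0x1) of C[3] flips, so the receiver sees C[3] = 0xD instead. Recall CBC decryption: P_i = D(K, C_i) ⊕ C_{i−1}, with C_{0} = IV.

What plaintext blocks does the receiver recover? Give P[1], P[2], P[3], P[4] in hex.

Only C[3] changed, to 0xD. In CBC, a change in C_i garbles P_i and flips the same bit in P_{i+1}. Decrypting the received ciphertext:
P[1]: D(K, 0xD) = 0x6; 0x6 ⊕ 0x0 = 0x6.
P[2]: D(K, 0x2) = 0xB; 0xB ⊕ 0xD = 0x6.
P[3]: D(K, 0xD) = 0x6; 0x6 ⊕ 0x2 = 0x4.
P[4]: D(K, 0x1) = 0xA; 0xA ⊕ 0xD = 0x7.
Blocks that differ from the original plaintext: P[3], P[4].

P[1] = 0x6, P[2] = 0x6, P[3] = 0x4, P[4] = 0x7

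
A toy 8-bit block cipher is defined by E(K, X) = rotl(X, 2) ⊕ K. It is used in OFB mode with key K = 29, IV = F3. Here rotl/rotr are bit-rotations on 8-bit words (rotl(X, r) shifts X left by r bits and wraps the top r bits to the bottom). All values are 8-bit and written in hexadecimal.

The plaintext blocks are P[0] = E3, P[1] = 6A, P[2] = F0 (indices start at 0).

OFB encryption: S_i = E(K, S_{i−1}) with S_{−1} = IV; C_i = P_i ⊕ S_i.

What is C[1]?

C[0]: S = E(K, F3) = E6; E3 ⊕ E6 = 05.
C[1]: S = E(K, E6) = B2; 6A ⊕ B2 = D8.

C[1] = D8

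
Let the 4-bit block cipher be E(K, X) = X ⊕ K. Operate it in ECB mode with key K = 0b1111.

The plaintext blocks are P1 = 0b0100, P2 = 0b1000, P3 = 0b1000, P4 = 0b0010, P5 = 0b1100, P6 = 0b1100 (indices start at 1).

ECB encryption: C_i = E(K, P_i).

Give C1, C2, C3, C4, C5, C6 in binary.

C1 = 0b1011, C2 = 0b0111, C3 = 0b0111, C4 = 0b1101, C5 = 0b0011, C6 = 0b0011

C1: E(K, 0b0100) = 0b1011.
C2: E(K, 0b1000) = 0b0111.
C3: E(K, 0b1000) = 0b0111.
C4: E(K, 0b0010) = 0b1101.
C5: E(K, 0b1100) = 0b0011.
C6: E(K, 0b1100) = 0b0011.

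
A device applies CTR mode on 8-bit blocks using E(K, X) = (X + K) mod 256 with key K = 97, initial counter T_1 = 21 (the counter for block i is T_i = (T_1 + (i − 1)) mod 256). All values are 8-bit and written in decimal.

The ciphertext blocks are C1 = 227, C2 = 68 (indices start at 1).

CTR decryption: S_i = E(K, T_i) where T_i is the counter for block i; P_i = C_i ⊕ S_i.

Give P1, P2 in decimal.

P1: T = 21, S = E(K, T) = 118; 227 ⊕ 118 = 149.
P2: T = 22, S = E(K, T) = 119; 68 ⊕ 119 = 51.

P1 = 149, P2 = 51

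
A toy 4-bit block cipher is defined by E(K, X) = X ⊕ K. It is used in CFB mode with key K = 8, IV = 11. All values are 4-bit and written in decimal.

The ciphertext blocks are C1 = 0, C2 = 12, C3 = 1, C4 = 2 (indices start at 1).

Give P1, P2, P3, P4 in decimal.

CFB decryption: P_i = C_i ⊕ E(K, C_{i−1}), with C_{0} = IV.
P1: E(K, 11) = 3; 0 ⊕ 3 = 3.
P2: E(K, 0) = 8; 12 ⊕ 8 = 4.
P3: E(K, 12) = 4; 1 ⊕ 4 = 5.
P4: E(K, 1) = 9; 2 ⊕ 9 = 11.

P1 = 3, P2 = 4, P3 = 5, P4 = 11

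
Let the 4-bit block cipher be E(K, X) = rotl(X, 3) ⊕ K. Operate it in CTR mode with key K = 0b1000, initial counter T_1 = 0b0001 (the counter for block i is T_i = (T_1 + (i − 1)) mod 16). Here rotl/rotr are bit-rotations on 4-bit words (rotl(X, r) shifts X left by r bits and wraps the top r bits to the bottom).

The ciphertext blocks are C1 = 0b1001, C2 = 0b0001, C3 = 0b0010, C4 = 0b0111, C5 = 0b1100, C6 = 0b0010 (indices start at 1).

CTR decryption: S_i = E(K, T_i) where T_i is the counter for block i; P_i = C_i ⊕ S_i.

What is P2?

P2: T = 0b0010, S = E(K, T) = 0b1001; 0b0001 ⊕ 0b1001 = 0b1000.

P2 = 0b1000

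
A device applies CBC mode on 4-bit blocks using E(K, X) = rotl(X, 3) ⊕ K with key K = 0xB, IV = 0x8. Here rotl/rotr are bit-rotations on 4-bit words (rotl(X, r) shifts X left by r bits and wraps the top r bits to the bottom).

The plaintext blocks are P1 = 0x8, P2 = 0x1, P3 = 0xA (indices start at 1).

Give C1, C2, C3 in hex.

C1 = 0xB, C2 = 0xE, C3 = 0x9

CBC encryption: C_i = E(K, P_i ⊕ C_{i−1}), with C_{0} = IV.
C1: P1 ⊕ 0x8 = 0x0; E(K, 0x0) = 0xB.
C2: P2 ⊕ 0xB = 0xA; E(K, 0xA) = 0xE.
C3: P3 ⊕ 0xE = 0x4; E(K, 0x4) = 0x9.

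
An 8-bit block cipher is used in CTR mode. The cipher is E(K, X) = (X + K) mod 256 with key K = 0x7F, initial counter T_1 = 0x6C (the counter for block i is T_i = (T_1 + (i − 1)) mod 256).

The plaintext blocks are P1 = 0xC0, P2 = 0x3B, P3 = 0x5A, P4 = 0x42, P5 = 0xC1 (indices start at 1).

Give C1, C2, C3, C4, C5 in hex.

C1 = 0x2B, C2 = 0xD7, C3 = 0xB7, C4 = 0xAC, C5 = 0x2E

CTR encryption: S_i = E(K, T_i) where T_i is the counter for block i; C_i = P_i ⊕ S_i.
C1: T = 0x6C, S = E(K, T) = 0xEB; 0xC0 ⊕ 0xEB = 0x2B.
C2: T = 0x6D, S = E(K, T) = 0xEC; 0x3B ⊕ 0xEC = 0xD7.
C3: T = 0x6E, S = E(K, T) = 0xED; 0x5A ⊕ 0xED = 0xB7.
C4: T = 0x6F, S = E(K, T) = 0xEE; 0x42 ⊕ 0xEE = 0xAC.
C5: T = 0x70, S = E(K, T) = 0xEF; 0xC1 ⊕ 0xEF = 0x2E.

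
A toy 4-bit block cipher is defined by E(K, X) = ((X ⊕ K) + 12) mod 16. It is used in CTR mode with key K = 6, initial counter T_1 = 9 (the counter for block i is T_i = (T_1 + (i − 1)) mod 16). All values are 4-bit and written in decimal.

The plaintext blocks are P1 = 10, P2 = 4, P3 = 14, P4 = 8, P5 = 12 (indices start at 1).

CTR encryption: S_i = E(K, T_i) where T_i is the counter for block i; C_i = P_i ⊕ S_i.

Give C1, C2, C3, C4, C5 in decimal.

C1 = 1, C2 = 12, C3 = 7, C4 = 14, C5 = 11

C1: T = 9, S = E(K, T) = 11; 10 ⊕ 11 = 1.
C2: T = 10, S = E(K, T) = 8; 4 ⊕ 8 = 12.
C3: T = 11, S = E(K, T) = 9; 14 ⊕ 9 = 7.
C4: T = 12, S = E(K, T) = 6; 8 ⊕ 6 = 14.
C5: T = 13, S = E(K, T) = 7; 12 ⊕ 7 = 11.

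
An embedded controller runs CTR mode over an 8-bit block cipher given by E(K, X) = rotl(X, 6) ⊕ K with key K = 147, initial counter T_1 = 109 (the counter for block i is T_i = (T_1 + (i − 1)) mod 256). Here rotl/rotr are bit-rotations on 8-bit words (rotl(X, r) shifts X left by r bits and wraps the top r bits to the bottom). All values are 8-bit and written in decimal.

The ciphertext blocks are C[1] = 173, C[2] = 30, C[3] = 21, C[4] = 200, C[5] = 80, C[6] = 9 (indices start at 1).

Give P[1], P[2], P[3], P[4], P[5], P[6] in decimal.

P[1] = 101, P[2] = 22, P[3] = 93, P[4] = 71, P[5] = 159, P[6] = 6

CTR decryption: S_i = E(K, T_i) where T_i is the counter for block i; P_i = C_i ⊕ S_i.
P[1]: T = 109, S = E(K, T) = 200; 173 ⊕ 200 = 101.
P[2]: T = 110, S = E(K, T) = 8; 30 ⊕ 8 = 22.
P[3]: T = 111, S = E(K, T) = 72; 21 ⊕ 72 = 93.
P[4]: T = 112, S = E(K, T) = 143; 200 ⊕ 143 = 71.
P[5]: T = 113, S = E(K, T) = 207; 80 ⊕ 207 = 159.
P[6]: T = 114, S = E(K, T) = 15; 9 ⊕ 15 = 6.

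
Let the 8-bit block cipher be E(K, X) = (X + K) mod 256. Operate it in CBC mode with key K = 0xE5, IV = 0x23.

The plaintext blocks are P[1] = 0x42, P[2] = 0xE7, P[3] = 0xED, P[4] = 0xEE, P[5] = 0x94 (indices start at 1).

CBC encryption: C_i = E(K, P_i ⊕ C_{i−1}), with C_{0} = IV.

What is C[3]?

C[3] = 0x50

C[1]: P[1] ⊕ 0x23 = 0x61; E(K, 0x61) = 0x46.
C[2]: P[2] ⊕ 0x46 = 0xA1; E(K, 0xA1) = 0x86.
C[3]: P[3] ⊕ 0x86 = 0x6B; E(K, 0x6B) = 0x50.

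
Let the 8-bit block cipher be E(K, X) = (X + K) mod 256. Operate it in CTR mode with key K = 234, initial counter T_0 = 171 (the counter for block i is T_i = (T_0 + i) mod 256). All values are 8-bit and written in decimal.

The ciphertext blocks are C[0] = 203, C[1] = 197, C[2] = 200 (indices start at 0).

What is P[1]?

P[1] = 83

CTR decryption: S_i = E(K, T_i) where T_i is the counter for block i; P_i = C_i ⊕ S_i.
P[1]: T = 172, S = E(K, T) = 150; 197 ⊕ 150 = 83.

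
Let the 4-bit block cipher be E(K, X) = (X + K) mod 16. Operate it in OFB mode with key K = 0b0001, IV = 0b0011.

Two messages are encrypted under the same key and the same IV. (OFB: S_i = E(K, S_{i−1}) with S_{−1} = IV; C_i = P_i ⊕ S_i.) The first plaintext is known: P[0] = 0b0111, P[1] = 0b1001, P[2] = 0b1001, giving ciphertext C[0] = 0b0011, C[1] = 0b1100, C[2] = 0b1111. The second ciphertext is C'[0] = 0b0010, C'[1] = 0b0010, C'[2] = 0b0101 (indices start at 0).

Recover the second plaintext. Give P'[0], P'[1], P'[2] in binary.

In OFB with a reused IV, both messages share the same keystream S_i, so C_i ⊕ C'_i = P_i ⊕ P'_i and thus P'_i = P_i ⊕ C_i ⊕ C'_i.
P'[0]: 0b0111 ⊕ 0b0011 ⊕ 0b0010 = 0b0110.
P'[1]: 0b1001 ⊕ 0b1100 ⊕ 0b0010 = 0b0111.
P'[2]: 0b1001 ⊕ 0b1111 ⊕ 0b0101 = 0b0011.

P'[0] = 0b0110, P'[1] = 0b0111, P'[2] = 0b0011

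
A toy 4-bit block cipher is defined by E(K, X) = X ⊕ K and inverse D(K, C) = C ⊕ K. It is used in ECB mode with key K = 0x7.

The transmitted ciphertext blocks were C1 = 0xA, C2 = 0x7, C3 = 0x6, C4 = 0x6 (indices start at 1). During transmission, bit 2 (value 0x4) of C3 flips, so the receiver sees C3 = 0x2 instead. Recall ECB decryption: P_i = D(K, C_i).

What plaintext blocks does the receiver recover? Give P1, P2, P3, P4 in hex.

P1 = 0xD, P2 = 0x0, P3 = 0x5, P4 = 0x1

Only C3 changed, to 0x2. In ECB, a change in C_i affects only P_i. Decrypting the received ciphertext:
P1: D(K, 0xA) = 0xD.
P2: D(K, 0x7) = 0x0.
P3: D(K, 0x2) = 0x5.
P4: D(K, 0x6) = 0x1.
Blocks that differ from the original plaintext: P3.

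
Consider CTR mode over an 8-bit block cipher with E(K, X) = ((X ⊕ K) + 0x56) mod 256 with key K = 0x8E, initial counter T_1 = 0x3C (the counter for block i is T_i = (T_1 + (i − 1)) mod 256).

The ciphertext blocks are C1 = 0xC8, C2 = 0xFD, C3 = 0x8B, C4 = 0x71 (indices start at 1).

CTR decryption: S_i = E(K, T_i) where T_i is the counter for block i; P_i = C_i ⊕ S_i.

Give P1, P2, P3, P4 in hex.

P1: T = 0x3C, S = E(K, T) = 0x08; 0xC8 ⊕ 0x08 = 0xC0.
P2: T = 0x3D, S = E(K, T) = 0x09; 0xFD ⊕ 0x09 = 0xF4.
P3: T = 0x3E, S = E(K, T) = 0x06; 0x8B ⊕ 0x06 = 0x8D.
P4: T = 0x3F, S = E(K, T) = 0x07; 0x71 ⊕ 0x07 = 0x76.

P1 = 0xC0, P2 = 0xF4, P3 = 0x8D, P4 = 0x76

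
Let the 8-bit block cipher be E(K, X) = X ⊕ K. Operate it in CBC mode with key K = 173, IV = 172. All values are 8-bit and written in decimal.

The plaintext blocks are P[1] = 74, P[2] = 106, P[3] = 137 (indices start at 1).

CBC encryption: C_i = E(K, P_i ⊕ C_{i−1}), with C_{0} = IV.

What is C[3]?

C[3] = 168

C[1]: P[1] ⊕ 172 = 230; E(K, 230) = 75.
C[2]: P[2] ⊕ 75 = 33; E(K, 33) = 140.
C[3]: P[3] ⊕ 140 = 5; E(K, 5) = 168.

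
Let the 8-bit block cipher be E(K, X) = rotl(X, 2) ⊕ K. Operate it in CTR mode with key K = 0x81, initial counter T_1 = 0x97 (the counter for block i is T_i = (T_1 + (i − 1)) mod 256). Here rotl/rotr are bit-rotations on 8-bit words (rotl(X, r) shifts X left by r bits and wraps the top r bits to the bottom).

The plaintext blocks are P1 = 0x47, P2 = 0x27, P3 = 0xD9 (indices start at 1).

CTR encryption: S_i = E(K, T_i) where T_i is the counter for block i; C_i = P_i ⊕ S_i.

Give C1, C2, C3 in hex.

C1 = 0x98, C2 = 0xC4, C3 = 0x3E

C1: T = 0x97, S = E(K, T) = 0xDF; 0x47 ⊕ 0xDF = 0x98.
C2: T = 0x98, S = E(K, T) = 0xE3; 0x27 ⊕ 0xE3 = 0xC4.
C3: T = 0x99, S = E(K, T) = 0xE7; 0xD9 ⊕ 0xE7 = 0x3E.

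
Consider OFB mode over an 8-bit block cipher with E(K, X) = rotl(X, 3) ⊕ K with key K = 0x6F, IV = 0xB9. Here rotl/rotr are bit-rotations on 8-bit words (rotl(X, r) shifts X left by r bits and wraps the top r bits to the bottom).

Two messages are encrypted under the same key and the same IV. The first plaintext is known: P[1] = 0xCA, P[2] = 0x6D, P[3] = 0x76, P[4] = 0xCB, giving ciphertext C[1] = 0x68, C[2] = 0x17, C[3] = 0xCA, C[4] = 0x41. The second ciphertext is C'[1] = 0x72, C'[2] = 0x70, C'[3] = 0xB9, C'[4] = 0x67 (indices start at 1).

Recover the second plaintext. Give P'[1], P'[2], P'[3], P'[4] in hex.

P'[1] = 0xD0, P'[2] = 0x0A, P'[3] = 0x05, P'[4] = 0xED

In OFB with a reused IV, both messages share the same keystream S_i, so C_i ⊕ C'_i = P_i ⊕ P'_i and thus P'_i = P_i ⊕ C_i ⊕ C'_i.
P'[1]: 0xCA ⊕ 0x68 ⊕ 0x72 = 0xD0.
P'[2]: 0x6D ⊕ 0x17 ⊕ 0x70 = 0x0A.
P'[3]: 0x76 ⊕ 0xCA ⊕ 0xB9 = 0x05.
P'[4]: 0xCB ⊕ 0x41 ⊕ 0x67 = 0xED.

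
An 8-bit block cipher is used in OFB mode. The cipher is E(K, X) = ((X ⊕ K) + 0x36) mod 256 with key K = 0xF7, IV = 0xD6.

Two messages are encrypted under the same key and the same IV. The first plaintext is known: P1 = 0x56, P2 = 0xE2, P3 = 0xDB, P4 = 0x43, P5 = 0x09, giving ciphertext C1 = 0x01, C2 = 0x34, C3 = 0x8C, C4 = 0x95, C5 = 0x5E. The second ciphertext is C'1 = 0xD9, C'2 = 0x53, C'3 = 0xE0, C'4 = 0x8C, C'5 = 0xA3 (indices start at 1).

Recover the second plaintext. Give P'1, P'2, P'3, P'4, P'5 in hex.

P'1 = 0x8E, P'2 = 0x85, P'3 = 0xB7, P'4 = 0x5A, P'5 = 0xF4

In OFB with a reused IV, both messages share the same keystream S_i, so C_i ⊕ C'_i = P_i ⊕ P'_i and thus P'_i = P_i ⊕ C_i ⊕ C'_i.
P'1: 0x56 ⊕ 0x01 ⊕ 0xD9 = 0x8E.
P'2: 0xE2 ⊕ 0x34 ⊕ 0x53 = 0x85.
P'3: 0xDB ⊕ 0x8C ⊕ 0xE0 = 0xB7.
P'4: 0x43 ⊕ 0x95 ⊕ 0x8C = 0x5A.
P'5: 0x09 ⊕ 0x5E ⊕ 0xA3 = 0xF4.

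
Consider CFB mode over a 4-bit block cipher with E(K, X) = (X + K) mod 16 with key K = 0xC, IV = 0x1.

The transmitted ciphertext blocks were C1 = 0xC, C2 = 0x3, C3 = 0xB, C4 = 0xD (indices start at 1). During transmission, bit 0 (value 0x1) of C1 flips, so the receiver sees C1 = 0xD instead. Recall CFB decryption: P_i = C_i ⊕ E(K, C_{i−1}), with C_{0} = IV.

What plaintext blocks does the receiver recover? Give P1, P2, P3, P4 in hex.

P1 = 0x0, P2 = 0xA, P3 = 0x4, P4 = 0xA

Only C1 changed, to 0xD. In CFB, a change in C_i flips the same bit in P_i and garbles P_{i+1}. Decrypting the received ciphertext:
P1: E(K, 0x1) = 0xD; 0xD ⊕ 0xD = 0x0.
P2: E(K, 0xD) = 0x9; 0x3 ⊕ 0x9 = 0xA.
P3: E(K, 0x3) = 0xF; 0xB ⊕ 0xF = 0x4.
P4: E(K, 0xB) = 0x7; 0xD ⊕ 0x7 = 0xA.
Blocks that differ from the original plaintext: P1, P2.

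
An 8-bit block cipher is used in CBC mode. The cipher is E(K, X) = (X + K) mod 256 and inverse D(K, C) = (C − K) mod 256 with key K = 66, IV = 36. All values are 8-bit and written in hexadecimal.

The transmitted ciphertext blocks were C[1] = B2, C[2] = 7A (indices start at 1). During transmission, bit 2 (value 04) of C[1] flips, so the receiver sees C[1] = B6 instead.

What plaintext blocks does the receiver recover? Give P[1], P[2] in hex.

CBC decryption: P_i = D(K, C_i) ⊕ C_{i−1}, with C_{0} = IV.
Only C[1] changed, to B6. In CBC, a change in C_i garbles P_i and flips the same bit in P_{i+1}. Decrypting the received ciphertext:
P[1]: D(K, B6) = 50; 50 ⊕ 36 = 66.
P[2]: D(K, 7A) = 14; 14 ⊕ B6 = A2.
Blocks that differ from the original plaintext: P[1], P[2].

P[1] = 66, P[2] = A2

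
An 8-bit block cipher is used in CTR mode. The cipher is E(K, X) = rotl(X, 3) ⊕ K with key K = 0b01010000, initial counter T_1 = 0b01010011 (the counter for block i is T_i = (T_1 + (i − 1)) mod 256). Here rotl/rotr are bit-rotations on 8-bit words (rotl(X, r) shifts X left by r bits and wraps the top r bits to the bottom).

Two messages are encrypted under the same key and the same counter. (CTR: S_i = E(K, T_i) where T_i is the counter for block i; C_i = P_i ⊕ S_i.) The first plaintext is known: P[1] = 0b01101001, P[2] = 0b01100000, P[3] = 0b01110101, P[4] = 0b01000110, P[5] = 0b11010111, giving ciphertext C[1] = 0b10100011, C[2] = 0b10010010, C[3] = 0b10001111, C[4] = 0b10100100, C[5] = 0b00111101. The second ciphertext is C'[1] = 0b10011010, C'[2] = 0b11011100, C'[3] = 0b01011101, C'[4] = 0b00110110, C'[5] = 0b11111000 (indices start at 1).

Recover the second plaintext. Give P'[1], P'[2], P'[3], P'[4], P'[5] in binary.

In CTR with a reused counter, both messages share the same keystream S_i, so C_i ⊕ C'_i = P_i ⊕ P'_i and thus P'_i = P_i ⊕ C_i ⊕ C'_i.
P'[1]: 0b01101001 ⊕ 0b10100011 ⊕ 0b10011010 = 0b01010000.
P'[2]: 0b01100000 ⊕ 0b10010010 ⊕ 0b11011100 = 0b00101110.
P'[3]: 0b01110101 ⊕ 0b10001111 ⊕ 0b01011101 = 0b10100111.
P'[4]: 0b01000110 ⊕ 0b10100100 ⊕ 0b00110110 = 0b11010100.
P'[5]: 0b11010111 ⊕ 0b00111101 ⊕ 0b11111000 = 0b00010010.

P'[1] = 0b01010000, P'[2] = 0b00101110, P'[3] = 0b10100111, P'[4] = 0b11010100, P'[5] = 0b00010010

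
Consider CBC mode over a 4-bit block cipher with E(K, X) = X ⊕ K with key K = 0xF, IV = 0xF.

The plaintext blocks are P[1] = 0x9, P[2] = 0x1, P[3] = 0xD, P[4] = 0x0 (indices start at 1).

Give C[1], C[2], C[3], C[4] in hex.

CBC encryption: C_i = E(K, P_i ⊕ C_{i−1}), with C_{0} = IV.
C[1]: P[1] ⊕ 0xF = 0x6; E(K, 0x6) = 0x9.
C[2]: P[2] ⊕ 0x9 = 0x8; E(K, 0x8) = 0x7.
C[3]: P[3] ⊕ 0x7 = 0xA; E(K, 0xA) = 0x5.
C[4]: P[4] ⊕ 0x5 = 0x5; E(K, 0x5) = 0xA.

C[1] = 0x9, C[2] = 0x7, C[3] = 0x5, C[4] = 0xA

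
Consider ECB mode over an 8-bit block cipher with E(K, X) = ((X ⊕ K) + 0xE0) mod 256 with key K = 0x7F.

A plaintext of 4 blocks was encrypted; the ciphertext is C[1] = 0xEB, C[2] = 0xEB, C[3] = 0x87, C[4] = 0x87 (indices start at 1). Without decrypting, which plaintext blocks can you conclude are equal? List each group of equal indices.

ECB encrypts each block independently with the same key, so equal ciphertext blocks imply equal plaintext blocks.
C[1] = C[2] = 0xEB, so P[1] = P[2].
C[3] = C[4] = 0x87, so P[3] = P[4].

P[1] = P[2]; P[3] = P[4]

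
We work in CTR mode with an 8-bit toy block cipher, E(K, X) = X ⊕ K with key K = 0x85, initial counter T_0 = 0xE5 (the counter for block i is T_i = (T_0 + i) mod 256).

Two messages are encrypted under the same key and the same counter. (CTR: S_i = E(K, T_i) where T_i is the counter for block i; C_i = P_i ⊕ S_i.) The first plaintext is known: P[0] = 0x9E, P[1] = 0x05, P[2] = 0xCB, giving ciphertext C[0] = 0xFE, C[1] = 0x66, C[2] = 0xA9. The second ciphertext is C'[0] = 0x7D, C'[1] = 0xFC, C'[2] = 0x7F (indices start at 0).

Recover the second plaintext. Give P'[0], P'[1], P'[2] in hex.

In CTR with a reused counter, both messages share the same keystream S_i, so C_i ⊕ C'_i = P_i ⊕ P'_i and thus P'_i = P_i ⊕ C_i ⊕ C'_i.
P'[0]: 0x9E ⊕ 0xFE ⊕ 0x7D = 0x1D.
P'[1]: 0x05 ⊕ 0x66 ⊕ 0xFC = 0x9F.
P'[2]: 0xCB ⊕ 0xA9 ⊕ 0x7F = 0x1D.

P'[0] = 0x1D, P'[1] = 0x9F, P'[2] = 0x1D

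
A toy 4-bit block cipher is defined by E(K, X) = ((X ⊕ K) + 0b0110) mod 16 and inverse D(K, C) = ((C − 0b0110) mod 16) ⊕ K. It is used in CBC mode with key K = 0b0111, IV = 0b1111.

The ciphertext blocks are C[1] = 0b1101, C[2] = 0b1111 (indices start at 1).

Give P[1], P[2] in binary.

P[1] = 0b1111, P[2] = 0b0011

CBC decryption: P_i = D(K, C_i) ⊕ C_{i−1}, with C_{0} = IV.
P[1]: D(K, 0b1101) = 0b0000; 0b0000 ⊕ 0b1111 = 0b1111.
P[2]: D(K, 0b1111) = 0b1110; 0b1110 ⊕ 0b1101 = 0b0011.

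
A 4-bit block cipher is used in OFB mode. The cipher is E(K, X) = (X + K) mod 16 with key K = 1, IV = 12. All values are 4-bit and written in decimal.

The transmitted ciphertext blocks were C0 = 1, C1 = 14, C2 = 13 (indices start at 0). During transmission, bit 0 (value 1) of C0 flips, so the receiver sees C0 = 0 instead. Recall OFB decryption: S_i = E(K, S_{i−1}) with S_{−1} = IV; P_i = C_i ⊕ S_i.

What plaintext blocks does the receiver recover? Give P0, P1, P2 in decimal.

P0 = 13, P1 = 0, P2 = 2

Only C0 changed, to 0. In OFB, a change in C_i flips the same bit in P_i only; the keystream is unaffected. Decrypting the received ciphertext:
P0: S = E(K, 12) = 13; 0 ⊕ 13 = 13.
P1: S = E(K, 13) = 14; 14 ⊕ 14 = 0.
P2: S = E(K, 14) = 15; 13 ⊕ 15 = 2.
Blocks that differ from the original plaintext: P0.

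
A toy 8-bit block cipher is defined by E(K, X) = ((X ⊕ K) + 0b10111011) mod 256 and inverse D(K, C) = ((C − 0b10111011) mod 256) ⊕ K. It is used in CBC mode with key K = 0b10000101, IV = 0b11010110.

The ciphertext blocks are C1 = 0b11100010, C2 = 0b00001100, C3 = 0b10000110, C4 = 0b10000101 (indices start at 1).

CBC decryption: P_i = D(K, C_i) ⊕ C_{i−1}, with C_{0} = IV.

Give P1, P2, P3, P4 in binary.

P1 = 0b01110100, P2 = 0b00110110, P3 = 0b01000010, P4 = 0b11001001

P1: D(K, 0b11100010) = 0b10100010; 0b10100010 ⊕ 0b11010110 = 0b01110100.
P2: D(K, 0b00001100) = 0b11010100; 0b11010100 ⊕ 0b11100010 = 0b00110110.
P3: D(K, 0b10000110) = 0b01001110; 0b01001110 ⊕ 0b00001100 = 0b01000010.
P4: D(K, 0b10000101) = 0b01001111; 0b01001111 ⊕ 0b10000110 = 0b11001001.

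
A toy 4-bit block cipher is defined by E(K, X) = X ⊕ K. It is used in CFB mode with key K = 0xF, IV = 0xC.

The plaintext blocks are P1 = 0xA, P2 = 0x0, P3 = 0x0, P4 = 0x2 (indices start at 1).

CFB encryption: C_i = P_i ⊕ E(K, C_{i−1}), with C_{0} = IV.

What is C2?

C1: E(K, 0xC) = 0x3; 0xA ⊕ 0x3 = 0x9.
C2: E(K, 0x9) = 0x6; 0x0 ⊕ 0x6 = 0x6.

C2 = 0x6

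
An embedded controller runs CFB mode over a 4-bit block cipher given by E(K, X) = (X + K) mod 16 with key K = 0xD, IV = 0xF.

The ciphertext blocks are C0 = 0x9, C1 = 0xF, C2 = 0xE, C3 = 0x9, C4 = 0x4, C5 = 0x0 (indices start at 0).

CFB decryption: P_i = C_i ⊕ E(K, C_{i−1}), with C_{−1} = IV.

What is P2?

P2 = 0x2

P2: E(K, 0xF) = 0xC; 0xE ⊕ 0xC = 0x2.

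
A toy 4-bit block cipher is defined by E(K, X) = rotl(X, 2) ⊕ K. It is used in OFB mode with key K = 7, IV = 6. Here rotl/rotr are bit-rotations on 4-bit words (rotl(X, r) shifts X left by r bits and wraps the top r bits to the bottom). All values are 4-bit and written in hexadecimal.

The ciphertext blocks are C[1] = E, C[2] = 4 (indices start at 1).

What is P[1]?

OFB decryption: S_i = E(K, S_{i−1}) with S_{0} = IV; P_i = C_i ⊕ S_i.
P[1]: S = E(K, 6) = E; E ⊕ E = 0.

P[1] = 0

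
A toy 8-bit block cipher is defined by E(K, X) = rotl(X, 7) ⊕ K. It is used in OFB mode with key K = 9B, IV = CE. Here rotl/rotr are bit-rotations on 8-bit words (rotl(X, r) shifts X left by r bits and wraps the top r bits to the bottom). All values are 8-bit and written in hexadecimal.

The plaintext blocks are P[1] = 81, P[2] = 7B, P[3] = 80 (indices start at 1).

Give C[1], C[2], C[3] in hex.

C[1] = 7D, C[2] = 9E, C[3] = E9

OFB encryption: S_i = E(K, S_{i−1}) with S_{0} = IV; C_i = P_i ⊕ S_i.
C[1]: S = E(K, CE) = FC; 81 ⊕ FC = 7D.
C[2]: S = E(K, FC) = E5; 7B ⊕ E5 = 9E.
C[3]: S = E(K, E5) = 69; 80 ⊕ 69 = E9.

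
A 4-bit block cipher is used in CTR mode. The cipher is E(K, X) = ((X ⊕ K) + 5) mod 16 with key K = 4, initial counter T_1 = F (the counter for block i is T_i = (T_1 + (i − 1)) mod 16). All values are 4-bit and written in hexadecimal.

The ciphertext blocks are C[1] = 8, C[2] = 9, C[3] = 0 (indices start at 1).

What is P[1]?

CTR decryption: S_i = E(K, T_i) where T_i is the counter for block i; P_i = C_i ⊕ S_i.
P[1]: T = F, S = E(K, T) = 0; 8 ⊕ 0 = 8.

P[1] = 8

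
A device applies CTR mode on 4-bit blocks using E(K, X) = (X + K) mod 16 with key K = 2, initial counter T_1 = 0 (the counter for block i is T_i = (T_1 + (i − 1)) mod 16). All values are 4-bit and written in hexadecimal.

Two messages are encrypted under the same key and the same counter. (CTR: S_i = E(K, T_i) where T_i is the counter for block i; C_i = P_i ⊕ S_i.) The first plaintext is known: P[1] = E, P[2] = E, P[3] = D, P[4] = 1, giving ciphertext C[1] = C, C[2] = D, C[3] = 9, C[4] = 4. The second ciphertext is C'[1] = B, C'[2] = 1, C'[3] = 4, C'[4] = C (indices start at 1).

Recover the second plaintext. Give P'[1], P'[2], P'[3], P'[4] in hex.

P'[1] = 9, P'[2] = 2, P'[3] = 0, P'[4] = 9

In CTR with a reused counter, both messages share the same keystream S_i, so C_i ⊕ C'_i = P_i ⊕ P'_i and thus P'_i = P_i ⊕ C_i ⊕ C'_i.
P'[1]: E ⊕ C ⊕ B = 9.
P'[2]: E ⊕ D ⊕ 1 = 2.
P'[3]: D ⊕ 9 ⊕ 4 = 0.
P'[4]: 1 ⊕ 4 ⊕ C = 9.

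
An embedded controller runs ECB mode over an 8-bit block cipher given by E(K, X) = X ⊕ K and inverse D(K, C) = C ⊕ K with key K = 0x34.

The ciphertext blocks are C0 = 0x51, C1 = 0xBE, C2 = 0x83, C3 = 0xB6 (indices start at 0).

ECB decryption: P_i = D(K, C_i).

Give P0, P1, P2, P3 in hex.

P0: D(K, 0x51) = 0x65.
P1: D(K, 0xBE) = 0x8A.
P2: D(K, 0x83) = 0xB7.
P3: D(K, 0xB6) = 0x82.

P0 = 0x65, P1 = 0x8A, P2 = 0xB7, P3 = 0x82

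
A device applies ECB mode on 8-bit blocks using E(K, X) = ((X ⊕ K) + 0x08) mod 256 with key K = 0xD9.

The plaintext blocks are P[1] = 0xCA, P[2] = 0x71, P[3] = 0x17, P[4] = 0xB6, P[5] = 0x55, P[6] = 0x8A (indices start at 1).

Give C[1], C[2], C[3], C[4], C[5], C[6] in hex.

C[1] = 0x1B, C[2] = 0xB0, C[3] = 0xD6, C[4] = 0x77, C[5] = 0x94, C[6] = 0x5B

ECB encryption: C_i = E(K, P_i).
C[1]: E(K, 0xCA) = 0x1B.
C[2]: E(K, 0x71) = 0xB0.
C[3]: E(K, 0x17) = 0xD6.
C[4]: E(K, 0xB6) = 0x77.
C[5]: E(K, 0x55) = 0x94.
C[6]: E(K, 0x8A) = 0x5B.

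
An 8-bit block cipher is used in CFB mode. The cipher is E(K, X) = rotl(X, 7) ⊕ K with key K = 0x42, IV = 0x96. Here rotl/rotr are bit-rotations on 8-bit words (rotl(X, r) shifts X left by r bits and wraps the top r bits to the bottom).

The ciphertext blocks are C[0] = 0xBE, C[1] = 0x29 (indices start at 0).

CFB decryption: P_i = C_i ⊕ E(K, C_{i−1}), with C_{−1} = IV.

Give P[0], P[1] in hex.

P[0] = 0xB7, P[1] = 0x34

P[0]: E(K, 0x96) = 0x09; 0xBE ⊕ 0x09 = 0xB7.
P[1]: E(K, 0xBE) = 0x1D; 0x29 ⊕ 0x1D = 0x34.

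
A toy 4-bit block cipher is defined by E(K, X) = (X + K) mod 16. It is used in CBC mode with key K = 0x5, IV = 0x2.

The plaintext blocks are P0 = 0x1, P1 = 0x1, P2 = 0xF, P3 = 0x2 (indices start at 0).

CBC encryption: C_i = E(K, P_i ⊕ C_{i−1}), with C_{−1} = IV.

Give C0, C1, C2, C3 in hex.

C0 = 0x8, C1 = 0xE, C2 = 0x6, C3 = 0x9

C0: P0 ⊕ 0x2 = 0x3; E(K, 0x3) = 0x8.
C1: P1 ⊕ 0x8 = 0x9; E(K, 0x9) = 0xE.
C2: P2 ⊕ 0xE = 0x1; E(K, 0x1) = 0x6.
C3: P3 ⊕ 0x6 = 0x4; E(K, 0x4) = 0x9.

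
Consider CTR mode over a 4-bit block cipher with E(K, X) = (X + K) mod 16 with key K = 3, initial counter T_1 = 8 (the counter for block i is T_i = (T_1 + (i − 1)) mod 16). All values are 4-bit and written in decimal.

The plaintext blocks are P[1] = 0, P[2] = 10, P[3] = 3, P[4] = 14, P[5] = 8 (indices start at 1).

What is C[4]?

CTR encryption: S_i = E(K, T_i) where T_i is the counter for block i; C_i = P_i ⊕ S_i.
C[1]: T = 8, S = E(K, T) = 11; 0 ⊕ 11 = 11.
C[2]: T = 9, S = E(K, T) = 12; 10 ⊕ 12 = 6.
C[3]: T = 10, S = E(K, T) = 13; 3 ⊕ 13 = 14.
C[4]: T = 11, S = E(K, T) = 14; 14 ⊕ 14 = 0.

C[4] = 0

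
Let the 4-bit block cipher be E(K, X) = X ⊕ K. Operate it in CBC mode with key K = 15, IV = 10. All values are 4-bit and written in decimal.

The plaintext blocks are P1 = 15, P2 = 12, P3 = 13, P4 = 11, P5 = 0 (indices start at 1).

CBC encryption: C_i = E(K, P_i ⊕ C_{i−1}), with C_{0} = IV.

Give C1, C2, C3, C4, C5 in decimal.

C1: P1 ⊕ 10 = 5; E(K, 5) = 10.
C2: P2 ⊕ 10 = 6; E(K, 6) = 9.
C3: P3 ⊕ 9 = 4; E(K, 4) = 11.
C4: P4 ⊕ 11 = 0; E(K, 0) = 15.
C5: P5 ⊕ 15 = 15; E(K, 15) = 0.

C1 = 10, C2 = 9, C3 = 11, C4 = 15, C5 = 0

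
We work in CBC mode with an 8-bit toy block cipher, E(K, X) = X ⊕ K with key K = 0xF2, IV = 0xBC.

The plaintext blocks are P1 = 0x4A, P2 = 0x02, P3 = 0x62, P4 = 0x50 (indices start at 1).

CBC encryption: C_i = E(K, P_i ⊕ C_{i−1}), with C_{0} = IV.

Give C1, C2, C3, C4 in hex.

C1 = 0x04, C2 = 0xF4, C3 = 0x64, C4 = 0xC6

C1: P1 ⊕ 0xBC = 0xF6; E(K, 0xF6) = 0x04.
C2: P2 ⊕ 0x04 = 0x06; E(K, 0x06) = 0xF4.
C3: P3 ⊕ 0xF4 = 0x96; E(K, 0x96) = 0x64.
C4: P4 ⊕ 0x64 = 0x34; E(K, 0x34) = 0xC6.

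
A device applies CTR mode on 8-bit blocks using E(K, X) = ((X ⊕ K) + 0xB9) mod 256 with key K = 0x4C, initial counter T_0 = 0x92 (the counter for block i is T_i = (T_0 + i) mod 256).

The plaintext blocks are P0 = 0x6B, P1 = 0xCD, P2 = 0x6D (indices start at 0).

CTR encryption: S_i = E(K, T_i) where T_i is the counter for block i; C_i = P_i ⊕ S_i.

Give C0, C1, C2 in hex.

C0 = 0xFC, C1 = 0x55, C2 = 0xFC

C0: T = 0x92, S = E(K, T) = 0x97; 0x6B ⊕ 0x97 = 0xFC.
C1: T = 0x93, S = E(K, T) = 0x98; 0xCD ⊕ 0x98 = 0x55.
C2: T = 0x94, S = E(K, T) = 0x91; 0x6D ⊕ 0x91 = 0xFC.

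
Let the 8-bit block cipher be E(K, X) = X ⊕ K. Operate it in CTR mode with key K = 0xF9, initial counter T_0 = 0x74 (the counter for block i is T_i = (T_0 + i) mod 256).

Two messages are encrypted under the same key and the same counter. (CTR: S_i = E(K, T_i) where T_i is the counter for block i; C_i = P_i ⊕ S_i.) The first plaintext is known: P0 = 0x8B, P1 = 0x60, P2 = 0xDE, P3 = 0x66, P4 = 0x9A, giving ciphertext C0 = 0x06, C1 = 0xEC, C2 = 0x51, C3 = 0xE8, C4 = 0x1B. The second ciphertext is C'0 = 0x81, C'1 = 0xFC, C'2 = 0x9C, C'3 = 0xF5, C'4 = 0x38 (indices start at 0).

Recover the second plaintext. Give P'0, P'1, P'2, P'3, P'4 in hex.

In CTR with a reused counter, both messages share the same keystream S_i, so C_i ⊕ C'_i = P_i ⊕ P'_i and thus P'_i = P_i ⊕ C_i ⊕ C'_i.
P'0: 0x8B ⊕ 0x06 ⊕ 0x81 = 0x0C.
P'1: 0x60 ⊕ 0xEC ⊕ 0xFC = 0x70.
P'2: 0xDE ⊕ 0x51 ⊕ 0x9C = 0x13.
P'3: 0x66 ⊕ 0xE8 ⊕ 0xF5 = 0x7B.
P'4: 0x9A ⊕ 0x1B ⊕ 0x38 = 0xB9.

P'0 = 0x0C, P'1 = 0x70, P'2 = 0x13, P'3 = 0x7B, P'4 = 0xB9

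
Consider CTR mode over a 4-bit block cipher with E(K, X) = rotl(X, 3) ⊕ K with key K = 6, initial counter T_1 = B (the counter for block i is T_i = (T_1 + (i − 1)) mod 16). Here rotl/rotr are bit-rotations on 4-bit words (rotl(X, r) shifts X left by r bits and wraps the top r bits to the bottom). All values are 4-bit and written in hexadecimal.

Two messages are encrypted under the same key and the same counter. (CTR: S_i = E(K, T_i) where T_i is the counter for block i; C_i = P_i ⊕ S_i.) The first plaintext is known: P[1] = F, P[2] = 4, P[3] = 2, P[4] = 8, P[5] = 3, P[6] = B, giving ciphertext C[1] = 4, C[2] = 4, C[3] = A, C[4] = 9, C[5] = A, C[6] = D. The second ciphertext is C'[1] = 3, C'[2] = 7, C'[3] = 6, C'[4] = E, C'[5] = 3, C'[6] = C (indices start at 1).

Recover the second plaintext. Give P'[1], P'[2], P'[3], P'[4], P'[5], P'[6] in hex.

P'[1] = 8, P'[2] = 7, P'[3] = E, P'[4] = F, P'[5] = A, P'[6] = A

In CTR with a reused counter, both messages share the same keystream S_i, so C_i ⊕ C'_i = P_i ⊕ P'_i and thus P'_i = P_i ⊕ C_i ⊕ C'_i.
P'[1]: F ⊕ 4 ⊕ 3 = 8.
P'[2]: 4 ⊕ 4 ⊕ 7 = 7.
P'[3]: 2 ⊕ A ⊕ 6 = E.
P'[4]: 8 ⊕ 9 ⊕ E = F.
P'[5]: 3 ⊕ A ⊕ 3 = A.
P'[6]: B ⊕ D ⊕ C = A.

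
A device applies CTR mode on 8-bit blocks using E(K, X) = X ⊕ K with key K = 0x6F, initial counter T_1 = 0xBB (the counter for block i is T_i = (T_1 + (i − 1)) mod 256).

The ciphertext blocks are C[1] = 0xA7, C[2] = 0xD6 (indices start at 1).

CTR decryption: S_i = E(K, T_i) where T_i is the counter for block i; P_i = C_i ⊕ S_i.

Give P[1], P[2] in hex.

P[1]: T = 0xBB, S = E(K, T) = 0xD4; 0xA7 ⊕ 0xD4 = 0x73.
P[2]: T = 0xBC, S = E(K, T) = 0xD3; 0xD6 ⊕ 0xD3 = 0x05.

P[1] = 0x73, P[2] = 0x05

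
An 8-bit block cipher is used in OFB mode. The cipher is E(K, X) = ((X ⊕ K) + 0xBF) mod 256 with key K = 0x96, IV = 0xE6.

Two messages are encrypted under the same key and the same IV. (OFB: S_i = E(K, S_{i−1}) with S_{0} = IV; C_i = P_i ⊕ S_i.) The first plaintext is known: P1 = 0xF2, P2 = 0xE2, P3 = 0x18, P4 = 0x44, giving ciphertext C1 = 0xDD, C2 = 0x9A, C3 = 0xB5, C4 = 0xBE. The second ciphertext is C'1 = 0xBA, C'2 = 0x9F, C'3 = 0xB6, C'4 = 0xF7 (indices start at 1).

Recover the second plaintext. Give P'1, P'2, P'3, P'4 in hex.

In OFB with a reused IV, both messages share the same keystream S_i, so C_i ⊕ C'_i = P_i ⊕ P'_i and thus P'_i = P_i ⊕ C_i ⊕ C'_i.
P'1: 0xF2 ⊕ 0xDD ⊕ 0xBA = 0x95.
P'2: 0xE2 ⊕ 0x9A ⊕ 0x9F = 0xE7.
P'3: 0x18 ⊕ 0xB5 ⊕ 0xB6 = 0x1B.
P'4: 0x44 ⊕ 0xBE ⊕ 0xF7 = 0x0D.

P'1 = 0x95, P'2 = 0xE7, P'3 = 0x1B, P'4 = 0x0D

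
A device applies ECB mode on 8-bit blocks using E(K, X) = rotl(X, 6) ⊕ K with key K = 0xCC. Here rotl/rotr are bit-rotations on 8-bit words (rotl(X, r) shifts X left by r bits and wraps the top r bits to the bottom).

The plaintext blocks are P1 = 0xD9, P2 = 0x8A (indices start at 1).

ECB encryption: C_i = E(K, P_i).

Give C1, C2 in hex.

C1: E(K, 0xD9) = 0xBA.
C2: E(K, 0x8A) = 0x6E.

C1 = 0xBA, C2 = 0x6E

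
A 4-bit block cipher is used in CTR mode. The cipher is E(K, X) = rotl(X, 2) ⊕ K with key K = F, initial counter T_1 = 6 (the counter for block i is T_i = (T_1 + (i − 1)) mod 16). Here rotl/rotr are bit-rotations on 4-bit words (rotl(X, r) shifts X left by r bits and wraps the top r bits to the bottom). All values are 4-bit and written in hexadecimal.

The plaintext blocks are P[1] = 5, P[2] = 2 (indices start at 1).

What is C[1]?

C[1] = 3

CTR encryption: S_i = E(K, T_i) where T_i is the counter for block i; C_i = P_i ⊕ S_i.
C[1]: T = 6, S = E(K, T) = 6; 5 ⊕ 6 = 3.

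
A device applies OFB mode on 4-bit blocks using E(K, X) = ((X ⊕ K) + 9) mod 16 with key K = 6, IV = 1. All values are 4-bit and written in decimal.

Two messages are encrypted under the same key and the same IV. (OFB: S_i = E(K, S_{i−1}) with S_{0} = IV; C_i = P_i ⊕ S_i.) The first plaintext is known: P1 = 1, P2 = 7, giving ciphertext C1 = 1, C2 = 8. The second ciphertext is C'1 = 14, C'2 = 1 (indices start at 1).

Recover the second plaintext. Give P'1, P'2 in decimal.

In OFB with a reused IV, both messages share the same keystream S_i, so C_i ⊕ C'_i = P_i ⊕ P'_i and thus P'_i = P_i ⊕ C_i ⊕ C'_i.
P'1: 1 ⊕ 1 ⊕ 14 = 14.
P'2: 7 ⊕ 8 ⊕ 1 = 14.

P'1 = 14, P'2 = 14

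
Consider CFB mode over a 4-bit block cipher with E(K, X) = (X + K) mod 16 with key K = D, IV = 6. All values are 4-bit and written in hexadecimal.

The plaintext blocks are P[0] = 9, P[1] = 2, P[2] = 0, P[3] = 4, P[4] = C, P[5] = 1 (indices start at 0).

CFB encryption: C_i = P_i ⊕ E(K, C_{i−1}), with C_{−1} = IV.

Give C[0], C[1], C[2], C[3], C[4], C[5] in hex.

C[0] = A, C[1] = 5, C[2] = 2, C[3] = B, C[4] = 4, C[5] = 0

C[0]: E(K, 6) = 3; 9 ⊕ 3 = A.
C[1]: E(K, A) = 7; 2 ⊕ 7 = 5.
C[2]: E(K, 5) = 2; 0 ⊕ 2 = 2.
C[3]: E(K, 2) = F; 4 ⊕ F = B.
C[4]: E(K, B) = 8; C ⊕ 8 = 4.
C[5]: E(K, 4) = 1; 1 ⊕ 1 = 0.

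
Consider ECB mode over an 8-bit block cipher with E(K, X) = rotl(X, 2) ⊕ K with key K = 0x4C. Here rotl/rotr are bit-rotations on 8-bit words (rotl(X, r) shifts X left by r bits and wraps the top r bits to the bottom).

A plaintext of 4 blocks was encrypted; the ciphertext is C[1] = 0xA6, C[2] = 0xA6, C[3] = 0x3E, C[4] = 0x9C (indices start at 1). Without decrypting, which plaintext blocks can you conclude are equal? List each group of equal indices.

P[1] = P[2]

ECB encrypts each block independently with the same key, so equal ciphertext blocks imply equal plaintext blocks.
C[1] = C[2] = 0xA6, so P[1] = P[2].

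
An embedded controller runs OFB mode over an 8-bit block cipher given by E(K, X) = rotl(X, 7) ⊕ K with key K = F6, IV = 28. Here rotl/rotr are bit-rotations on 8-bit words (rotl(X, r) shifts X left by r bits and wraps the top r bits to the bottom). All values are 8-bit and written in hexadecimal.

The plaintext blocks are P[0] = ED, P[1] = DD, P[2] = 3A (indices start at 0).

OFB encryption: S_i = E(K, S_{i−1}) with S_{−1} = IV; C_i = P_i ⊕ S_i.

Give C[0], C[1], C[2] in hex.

C[0]: S = E(K, 28) = E2; ED ⊕ E2 = 0F.
C[1]: S = E(K, E2) = 87; DD ⊕ 87 = 5A.
C[2]: S = E(K, 87) = 35; 3A ⊕ 35 = 0F.

C[0] = 0F, C[1] = 5A, C[2] = 0F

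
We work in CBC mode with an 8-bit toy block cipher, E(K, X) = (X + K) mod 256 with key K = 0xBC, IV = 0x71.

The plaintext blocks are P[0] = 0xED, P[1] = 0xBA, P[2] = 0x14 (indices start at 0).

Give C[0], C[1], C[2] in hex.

CBC encryption: C_i = E(K, P_i ⊕ C_{i−1}), with C_{−1} = IV.
C[0]: P[0] ⊕ 0x71 = 0x9C; E(K, 0x9C) = 0x58.
C[1]: P[1] ⊕ 0x58 = 0xE2; E(K, 0xE2) = 0x9E.
C[2]: P[2] ⊕ 0x9E = 0x8A; E(K, 0x8A) = 0x46.

C[0] = 0x58, C[1] = 0x9E, C[2] = 0x46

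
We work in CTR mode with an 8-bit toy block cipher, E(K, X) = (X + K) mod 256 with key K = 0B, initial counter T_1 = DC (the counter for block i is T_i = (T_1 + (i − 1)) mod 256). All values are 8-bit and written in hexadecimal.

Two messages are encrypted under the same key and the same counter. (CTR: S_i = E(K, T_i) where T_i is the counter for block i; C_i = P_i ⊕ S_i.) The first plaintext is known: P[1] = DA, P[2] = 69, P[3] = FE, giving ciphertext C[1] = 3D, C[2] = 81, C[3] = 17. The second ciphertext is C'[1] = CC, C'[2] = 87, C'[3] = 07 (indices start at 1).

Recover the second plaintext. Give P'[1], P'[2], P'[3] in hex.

P'[1] = 2B, P'[2] = 6F, P'[3] = EE

In CTR with a reused counter, both messages share the same keystream S_i, so C_i ⊕ C'_i = P_i ⊕ P'_i and thus P'_i = P_i ⊕ C_i ⊕ C'_i.
P'[1]: DA ⊕ 3D ⊕ CC = 2B.
P'[2]: 69 ⊕ 81 ⊕ 87 = 6F.
P'[3]: FE ⊕ 17 ⊕ 07 = EE.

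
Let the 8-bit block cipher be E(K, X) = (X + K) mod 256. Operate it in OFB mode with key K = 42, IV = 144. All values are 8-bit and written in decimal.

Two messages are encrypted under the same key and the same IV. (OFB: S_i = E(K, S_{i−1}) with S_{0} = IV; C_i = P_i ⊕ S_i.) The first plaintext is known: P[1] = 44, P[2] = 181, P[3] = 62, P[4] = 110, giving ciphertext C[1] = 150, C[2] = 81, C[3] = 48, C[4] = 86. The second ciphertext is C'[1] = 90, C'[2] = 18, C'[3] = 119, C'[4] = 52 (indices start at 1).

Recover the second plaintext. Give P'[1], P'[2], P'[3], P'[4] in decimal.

P'[1] = 224, P'[2] = 246, P'[3] = 121, P'[4] = 12

In OFB with a reused IV, both messages share the same keystream S_i, so C_i ⊕ C'_i = P_i ⊕ P'_i and thus P'_i = P_i ⊕ C_i ⊕ C'_i.
P'[1]: 44 ⊕ 150 ⊕ 90 = 224.
P'[2]: 181 ⊕ 81 ⊕ 18 = 246.
P'[3]: 62 ⊕ 48 ⊕ 119 = 121.
P'[4]: 110 ⊕ 86 ⊕ 52 = 12.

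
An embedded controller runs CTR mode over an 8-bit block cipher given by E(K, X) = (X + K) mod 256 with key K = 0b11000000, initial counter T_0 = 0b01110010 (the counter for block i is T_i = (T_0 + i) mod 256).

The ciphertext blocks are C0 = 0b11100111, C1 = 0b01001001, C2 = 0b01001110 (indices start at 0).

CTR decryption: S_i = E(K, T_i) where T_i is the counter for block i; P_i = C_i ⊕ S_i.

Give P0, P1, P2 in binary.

P0 = 0b11010101, P1 = 0b01111010, P2 = 0b01111010

P0: T = 0b01110010, S = E(K, T) = 0b00110010; 0b11100111 ⊕ 0b00110010 = 0b11010101.
P1: T = 0b01110011, S = E(K, T) = 0b00110011; 0b01001001 ⊕ 0b00110011 = 0b01111010.
P2: T = 0b01110100, S = E(K, T) = 0b00110100; 0b01001110 ⊕ 0b00110100 = 0b01111010.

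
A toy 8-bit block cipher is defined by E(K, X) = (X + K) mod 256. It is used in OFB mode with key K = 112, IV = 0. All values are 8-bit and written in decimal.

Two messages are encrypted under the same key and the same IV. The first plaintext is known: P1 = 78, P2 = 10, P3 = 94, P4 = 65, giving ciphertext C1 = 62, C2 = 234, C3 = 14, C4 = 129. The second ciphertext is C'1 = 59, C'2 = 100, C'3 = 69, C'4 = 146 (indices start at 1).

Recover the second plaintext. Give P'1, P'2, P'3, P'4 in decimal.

P'1 = 75, P'2 = 132, P'3 = 21, P'4 = 82

In OFB with a reused IV, both messages share the same keystream S_i, so C_i ⊕ C'_i = P_i ⊕ P'_i and thus P'_i = P_i ⊕ C_i ⊕ C'_i.
P'1: 78 ⊕ 62 ⊕ 59 = 75.
P'2: 10 ⊕ 234 ⊕ 100 = 132.
P'3: 94 ⊕ 14 ⊕ 69 = 21.
P'4: 65 ⊕ 129 ⊕ 146 = 82.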